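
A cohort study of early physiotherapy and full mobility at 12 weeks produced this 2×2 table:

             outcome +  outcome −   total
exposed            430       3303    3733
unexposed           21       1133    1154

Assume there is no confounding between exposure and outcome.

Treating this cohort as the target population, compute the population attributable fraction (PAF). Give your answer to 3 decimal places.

p₁ = P(outcome | exposed) = 430/3733 = 0.11519
p₀ = P(outcome | unexposed) = 21/1154 = 0.018198
Exposure prevalence π = 3733/4887 = 0.76386; overall risk P(Y=1) = 0.092286.
Under exogeneity, PAF = [P(Y=1) − p₀]/P(Y=1).
PAF = (0.092286 − 0.018198) / 0.092286 ≈ 0.8028

PAF ≈ 0.803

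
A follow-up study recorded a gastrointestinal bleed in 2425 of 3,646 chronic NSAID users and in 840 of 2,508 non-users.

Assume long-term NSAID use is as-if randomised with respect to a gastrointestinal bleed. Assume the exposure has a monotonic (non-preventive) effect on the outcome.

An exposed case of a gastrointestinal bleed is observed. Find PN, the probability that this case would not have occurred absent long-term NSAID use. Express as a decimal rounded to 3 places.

PN ≈ 0.496

p₁ = P(outcome | exposed) = 2425/3646 = 0.66511
p₀ = P(outcome | unexposed) = 840/2508 = 0.33493
Under exogeneity and monotonicity, PN = (p₁ − p₀) / p₁.
PN = (0.66511 − 0.33493) / 0.66511 = 0.33018 / 0.66511 ≈ 0.4964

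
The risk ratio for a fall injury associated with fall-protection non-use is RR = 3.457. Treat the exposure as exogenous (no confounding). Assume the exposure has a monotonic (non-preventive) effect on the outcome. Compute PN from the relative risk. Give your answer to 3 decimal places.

PN ≈ 0.711

Under exogeneity and monotonicity, PN = (RR − 1) / RR = 1 − 1/RR.
PN = (3.457 − 1) / 3.457 = 2.457 / 3.457 ≈ 0.7107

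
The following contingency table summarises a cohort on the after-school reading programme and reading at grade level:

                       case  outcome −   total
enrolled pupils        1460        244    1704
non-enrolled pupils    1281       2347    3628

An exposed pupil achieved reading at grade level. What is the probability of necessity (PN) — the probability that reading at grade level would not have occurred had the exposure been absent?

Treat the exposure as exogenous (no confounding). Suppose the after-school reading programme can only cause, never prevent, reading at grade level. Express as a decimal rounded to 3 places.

p₁ = P(outcome | exposed) = 1460/1704 = 0.85681
p₀ = P(outcome | unexposed) = 1281/3628 = 0.35309
Under exogeneity and monotonicity, PN = (p₁ − p₀)/p₁.
PN = (0.85681 − 0.35309) / 0.85681 ≈ 0.5879

PN ≈ 0.588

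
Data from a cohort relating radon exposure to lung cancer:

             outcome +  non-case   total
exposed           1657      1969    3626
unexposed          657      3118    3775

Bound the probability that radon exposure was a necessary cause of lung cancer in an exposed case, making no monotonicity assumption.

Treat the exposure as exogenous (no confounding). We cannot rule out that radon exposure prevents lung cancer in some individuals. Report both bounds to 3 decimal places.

0.619 ≤ PN ≤ 1.000

p₁ = P(outcome | exposed) = 1657/3626 = 0.45698
p₀ = P(outcome | unexposed) = 657/3775 = 0.17404
Under exogeneity alone the bounds on PN are max{0,(p₁−p₀)/p₁} ≤ PN ≤ min{1,(1−p₀)/p₁}.
  lower = (p₁ − p₀)/p₁ = 0.28294 / 0.45698 ≈ 0.6192
  upper = min{1, (1 − p₀)/p₁} = 0.82596 / 0.45698 ≈ 1.8074 → capped at 1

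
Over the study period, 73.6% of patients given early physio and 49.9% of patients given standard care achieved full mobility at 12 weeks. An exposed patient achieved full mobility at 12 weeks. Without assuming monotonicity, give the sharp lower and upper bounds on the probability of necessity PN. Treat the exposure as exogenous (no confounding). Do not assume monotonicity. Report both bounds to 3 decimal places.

p₁ = 0.736, p₀ = 0.499.
Under exogeneity alone the bounds on PN are max{0,(p₁−p₀)/p₁} ≤ PN ≤ min{1,(1−p₀)/p₁}.
  lower = (p₁ − p₀)/p₁ = 0.237 / 0.736 ≈ 0.3220
  upper = min{1, (1 − p₀)/p₁} = 0.501 / 0.736 ≈ 0.6807

0.322 ≤ PN ≤ 0.681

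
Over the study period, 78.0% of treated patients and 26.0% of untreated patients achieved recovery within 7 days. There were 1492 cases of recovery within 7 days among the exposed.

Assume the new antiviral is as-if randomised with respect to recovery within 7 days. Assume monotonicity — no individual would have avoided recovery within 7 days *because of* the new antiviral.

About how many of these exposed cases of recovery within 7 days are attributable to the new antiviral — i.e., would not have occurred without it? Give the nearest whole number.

about 995 cases

p₁ = 0.78, p₀ = 0.26.
PN = (p₁ − p₀)/p₁ = (0.78 − 0.26) / 0.78 ≈ 0.66667.
Attributable cases ≈ PN × (exposed cases) = 0.66667 × 1492 ≈ 994.67.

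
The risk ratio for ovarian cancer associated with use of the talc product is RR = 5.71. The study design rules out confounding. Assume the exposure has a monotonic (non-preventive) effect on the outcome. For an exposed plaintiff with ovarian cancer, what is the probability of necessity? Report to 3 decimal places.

PN ≈ 0.825

Under exogeneity and monotonicity, PN = (RR − 1) / RR = 1 − 1/RR.
PN = (5.71 − 1) / 5.71 = 4.71 / 5.71 ≈ 0.8249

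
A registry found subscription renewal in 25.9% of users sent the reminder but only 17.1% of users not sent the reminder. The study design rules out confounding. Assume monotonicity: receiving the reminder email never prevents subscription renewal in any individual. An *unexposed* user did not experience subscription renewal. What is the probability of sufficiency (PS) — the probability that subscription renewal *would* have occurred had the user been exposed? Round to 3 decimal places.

p₁ = 0.259, p₀ = 0.171.
Under exogeneity and monotonicity, PS = (p₁ − p₀) / (1 − p₀).
PS = (0.259 − 0.171) / (1 − 0.171) = 0.088 / 0.829 ≈ 0.1062

PS ≈ 0.106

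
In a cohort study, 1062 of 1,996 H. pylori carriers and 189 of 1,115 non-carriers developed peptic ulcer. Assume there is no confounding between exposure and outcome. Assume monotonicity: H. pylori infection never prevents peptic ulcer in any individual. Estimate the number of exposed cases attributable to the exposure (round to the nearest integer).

about 724 cases

p₁ = P(outcome | exposed) = 1062/1996 = 0.53206
p₀ = P(outcome | unexposed) = 189/1115 = 0.16951
PN = (p₁ − p₀)/p₁ = (0.53206 − 0.16951) / 0.53206 ≈ 0.68142.
Attributable cases ≈ PN × (exposed cases) = 0.68142 × 1062 ≈ 723.66.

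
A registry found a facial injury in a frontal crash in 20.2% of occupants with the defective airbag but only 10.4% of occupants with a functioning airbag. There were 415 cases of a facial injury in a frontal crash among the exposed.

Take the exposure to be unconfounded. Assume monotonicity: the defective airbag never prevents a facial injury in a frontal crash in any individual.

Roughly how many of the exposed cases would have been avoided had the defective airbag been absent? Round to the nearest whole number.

p₁ = 0.202, p₀ = 0.104.
PN = (p₁ − p₀)/p₁ = (0.202 − 0.104) / 0.202 ≈ 0.48515.
Attributable cases ≈ PN × (exposed cases) = 0.48515 × 415 ≈ 201.34.

about 201 cases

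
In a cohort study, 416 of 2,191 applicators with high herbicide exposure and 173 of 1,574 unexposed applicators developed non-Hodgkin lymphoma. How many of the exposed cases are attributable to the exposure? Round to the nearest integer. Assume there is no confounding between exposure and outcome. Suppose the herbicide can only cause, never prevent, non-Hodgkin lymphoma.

about 175 cases

p₁ = P(outcome | exposed) = 416/2191 = 0.18987
p₀ = P(outcome | unexposed) = 173/1574 = 0.10991
PN = (p₁ − p₀)/p₁ = (0.18987 − 0.10991) / 0.18987 ≈ 0.42112.
Attributable cases ≈ PN × (exposed cases) = 0.42112 × 416 ≈ 175.18.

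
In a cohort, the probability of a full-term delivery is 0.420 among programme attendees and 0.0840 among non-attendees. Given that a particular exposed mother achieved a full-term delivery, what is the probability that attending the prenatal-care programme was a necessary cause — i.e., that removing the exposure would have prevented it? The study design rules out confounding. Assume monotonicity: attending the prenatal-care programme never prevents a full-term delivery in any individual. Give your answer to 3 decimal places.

Let p₁ = 0.42, p₀ = 0.084.
Under exogeneity and monotonicity, PN = (p₁ − p₀) / p₁.
PN = (0.42 − 0.084) / 0.42 = 0.336 / 0.42 ≈ 0.8000

PN ≈ 0.800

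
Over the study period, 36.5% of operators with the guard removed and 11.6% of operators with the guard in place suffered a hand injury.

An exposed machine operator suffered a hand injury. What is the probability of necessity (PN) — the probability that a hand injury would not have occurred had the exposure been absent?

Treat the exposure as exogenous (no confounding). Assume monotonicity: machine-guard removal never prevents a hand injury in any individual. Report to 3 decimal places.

p₁ = 0.365, p₀ = 0.116.
Under exogeneity and monotonicity, PN = (p₁ − p₀) / p₁.
PN = (0.365 − 0.116) / 0.365 = 0.249 / 0.365 ≈ 0.6822

PN ≈ 0.682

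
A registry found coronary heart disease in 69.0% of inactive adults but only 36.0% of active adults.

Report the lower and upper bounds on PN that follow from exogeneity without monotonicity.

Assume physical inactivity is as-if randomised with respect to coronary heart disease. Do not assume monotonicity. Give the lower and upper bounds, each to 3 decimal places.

0.478 ≤ PN ≤ 0.928

p₁ = 0.69, p₀ = 0.36.
Under exogeneity alone the bounds on PN are max{0,(p₁−p₀)/p₁} ≤ PN ≤ min{1,(1−p₀)/p₁}.
  lower = (p₁ − p₀)/p₁ = 0.33 / 0.69 ≈ 0.4783
  upper = min{1, (1 − p₀)/p₁} = 0.64 / 0.69 ≈ 0.9275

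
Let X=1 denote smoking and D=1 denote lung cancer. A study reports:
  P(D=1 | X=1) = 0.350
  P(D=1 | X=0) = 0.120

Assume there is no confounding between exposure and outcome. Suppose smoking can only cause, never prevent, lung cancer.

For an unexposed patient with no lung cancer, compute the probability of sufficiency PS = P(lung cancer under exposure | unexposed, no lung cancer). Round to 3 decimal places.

PS ≈ 0.261

Let p₁ = 0.35, p₀ = 0.12.
Under exogeneity and monotonicity, PS = (p₁ − p₀) / (1 − p₀).
PS = (0.35 − 0.12) / (1 − 0.12) = 0.23 / 0.88 ≈ 0.2614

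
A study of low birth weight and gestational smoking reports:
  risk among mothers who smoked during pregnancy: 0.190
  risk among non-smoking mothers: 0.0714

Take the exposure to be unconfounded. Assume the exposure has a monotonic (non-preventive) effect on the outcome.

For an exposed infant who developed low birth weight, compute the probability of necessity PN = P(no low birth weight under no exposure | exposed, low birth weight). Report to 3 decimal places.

PN ≈ 0.624

Let p₁ = 0.19, p₀ = 0.0714.
Under exogeneity and monotonicity, PN = (p₁ − p₀) / p₁.
PN = (0.19 − 0.0714) / 0.19 = 0.1186 / 0.19 ≈ 0.6242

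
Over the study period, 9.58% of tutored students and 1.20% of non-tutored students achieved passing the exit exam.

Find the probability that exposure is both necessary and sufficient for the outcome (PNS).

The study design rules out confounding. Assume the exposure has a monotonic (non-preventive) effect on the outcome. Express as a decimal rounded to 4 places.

p₁ = 0.0958, p₀ = 0.012.
Under exogeneity and monotonicity, PNS = p₁ − p₀.
PNS = 0.0958 − 0.012 = 0.0838

PNS ≈ 0.0838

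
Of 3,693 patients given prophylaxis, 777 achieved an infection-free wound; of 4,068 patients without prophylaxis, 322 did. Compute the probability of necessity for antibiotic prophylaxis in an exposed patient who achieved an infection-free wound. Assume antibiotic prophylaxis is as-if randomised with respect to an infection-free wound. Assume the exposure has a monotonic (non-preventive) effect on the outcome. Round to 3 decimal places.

p₁ = P(outcome | exposed) = 777/3693 = 0.2104
p₀ = P(outcome | unexposed) = 322/4068 = 0.079154
Under exogeneity and monotonicity, PN = (p₁ − p₀) / p₁.
PN = (0.2104 − 0.079154) / 0.2104 = 0.13124 / 0.2104 ≈ 0.6238

PN ≈ 0.624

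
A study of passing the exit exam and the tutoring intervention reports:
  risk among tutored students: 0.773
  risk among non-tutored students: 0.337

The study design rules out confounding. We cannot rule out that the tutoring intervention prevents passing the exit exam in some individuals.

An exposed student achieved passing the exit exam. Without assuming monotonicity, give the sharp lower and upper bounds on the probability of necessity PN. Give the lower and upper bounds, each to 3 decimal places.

0.564 ≤ PN ≤ 0.858

Let p₁ = 0.773, p₀ = 0.337.
Under exogeneity alone the bounds on PN are max{0,(p₁−p₀)/p₁} ≤ PN ≤ min{1,(1−p₀)/p₁}.
  lower = (p₁ − p₀)/p₁ = 0.436 / 0.773 ≈ 0.5640
  upper = min{1, (1 − p₀)/p₁} = 0.663 / 0.773 ≈ 0.8577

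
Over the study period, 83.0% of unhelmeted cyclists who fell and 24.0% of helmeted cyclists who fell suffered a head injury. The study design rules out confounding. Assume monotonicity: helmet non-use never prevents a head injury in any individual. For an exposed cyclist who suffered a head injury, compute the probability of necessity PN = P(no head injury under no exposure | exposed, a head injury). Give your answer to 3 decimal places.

p₁ = 0.83, p₀ = 0.24.
Under exogeneity and monotonicity, PN = (p₁ − p₀) / p₁.
PN = (0.83 − 0.24) / 0.83 = 0.59 / 0.83 ≈ 0.7108

PN ≈ 0.711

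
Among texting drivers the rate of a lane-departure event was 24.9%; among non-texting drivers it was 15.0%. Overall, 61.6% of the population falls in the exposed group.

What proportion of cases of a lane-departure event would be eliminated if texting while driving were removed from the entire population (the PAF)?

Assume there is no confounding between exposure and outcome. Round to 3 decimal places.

PAF ≈ 0.289

p₁ = 0.249, p₀ = 0.15.
Overall risk P(Y=1) = π·p₁ + (1−π)·p₀ = 0.616×0.249 + 0.384×0.15 = 0.21098.
Under exogeneity, PAF = [P(Y=1) − p₀] / P(Y=1).
PAF = (0.21098 − 0.15) / 0.21098 ≈ 0.2890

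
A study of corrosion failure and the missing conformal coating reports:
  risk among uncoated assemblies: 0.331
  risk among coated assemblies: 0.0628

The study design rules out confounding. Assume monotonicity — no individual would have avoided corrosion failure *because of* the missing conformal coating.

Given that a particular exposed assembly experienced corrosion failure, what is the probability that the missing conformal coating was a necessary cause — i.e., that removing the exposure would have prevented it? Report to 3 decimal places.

Let p₁ = 0.331, p₀ = 0.0628.
Under exogeneity and monotonicity, PN = (p₁ − p₀) / p₁.
PN = (0.331 − 0.0628) / 0.331 = 0.2682 / 0.331 ≈ 0.8103

PN ≈ 0.810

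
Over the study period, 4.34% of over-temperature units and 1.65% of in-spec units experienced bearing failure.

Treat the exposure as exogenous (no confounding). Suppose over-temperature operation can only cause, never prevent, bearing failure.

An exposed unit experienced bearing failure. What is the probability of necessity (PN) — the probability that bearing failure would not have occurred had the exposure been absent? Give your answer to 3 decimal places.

p₁ = 0.0434, p₀ = 0.0165.
Under exogeneity and monotonicity, PN = (p₁ − p₀) / p₁.
PN = (0.0434 − 0.0165) / 0.0434 = 0.0269 / 0.0434 ≈ 0.6198

PN ≈ 0.620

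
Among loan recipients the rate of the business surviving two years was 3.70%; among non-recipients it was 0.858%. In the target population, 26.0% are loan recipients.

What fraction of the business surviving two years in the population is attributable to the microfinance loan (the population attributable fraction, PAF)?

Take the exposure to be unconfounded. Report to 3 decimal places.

p₁ = 0.037, p₀ = 0.00858.
Overall risk P(Y=1) = π·p₁ + (1−π)·p₀ = 0.26×0.037 + 0.74×0.00858 = 0.015969.
Under exogeneity, PAF = [P(Y=1) − p₀] / P(Y=1).
PAF = (0.015969 − 0.00858) / 0.015969 ≈ 0.4627

PAF ≈ 0.463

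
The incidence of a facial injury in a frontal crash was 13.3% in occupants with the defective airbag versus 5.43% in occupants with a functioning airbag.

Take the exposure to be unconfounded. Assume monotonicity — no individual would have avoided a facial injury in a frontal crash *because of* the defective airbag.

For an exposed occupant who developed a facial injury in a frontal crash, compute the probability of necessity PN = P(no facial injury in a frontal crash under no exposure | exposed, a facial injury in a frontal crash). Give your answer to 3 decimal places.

p₁ = 0.133, p₀ = 0.0543.
Under exogeneity and monotonicity, PN = (p₁ − p₀) / p₁.
PN = (0.133 − 0.0543) / 0.133 = 0.0787 / 0.133 ≈ 0.5917

PN ≈ 0.592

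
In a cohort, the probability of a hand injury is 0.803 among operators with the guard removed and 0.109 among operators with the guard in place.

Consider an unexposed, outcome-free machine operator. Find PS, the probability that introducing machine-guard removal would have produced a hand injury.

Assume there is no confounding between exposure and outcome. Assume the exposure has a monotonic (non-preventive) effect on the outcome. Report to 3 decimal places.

PS ≈ 0.779

Let p₁ = 0.803, p₀ = 0.109.
Under exogeneity and monotonicity, PS = (p₁ − p₀) / (1 − p₀).
PS = (0.803 − 0.109) / (1 − 0.109) = 0.694 / 0.891 ≈ 0.7789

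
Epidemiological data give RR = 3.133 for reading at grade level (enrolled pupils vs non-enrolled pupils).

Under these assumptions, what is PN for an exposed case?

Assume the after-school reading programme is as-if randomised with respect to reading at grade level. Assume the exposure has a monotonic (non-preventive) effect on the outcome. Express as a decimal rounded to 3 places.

Under exogeneity and monotonicity, PN = (RR − 1) / RR = 1 − 1/RR.
PN = (3.133 − 1) / 3.133 = 2.133 / 3.133 ≈ 0.6808

PN ≈ 0.681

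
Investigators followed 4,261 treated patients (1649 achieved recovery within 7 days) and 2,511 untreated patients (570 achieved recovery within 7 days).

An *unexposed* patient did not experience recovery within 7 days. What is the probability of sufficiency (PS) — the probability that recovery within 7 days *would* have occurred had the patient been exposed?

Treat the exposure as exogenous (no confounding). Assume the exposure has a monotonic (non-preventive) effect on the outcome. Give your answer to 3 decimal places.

p₁ = P(outcome | exposed) = 1649/4261 = 0.387
p₀ = P(outcome | unexposed) = 570/2511 = 0.227
Under exogeneity and monotonicity, PS = (p₁ − p₀) / (1 − p₀).
PS = (0.387 − 0.227) / (1 − 0.227) = 0.16 / 0.773 ≈ 0.2070

PS ≈ 0.207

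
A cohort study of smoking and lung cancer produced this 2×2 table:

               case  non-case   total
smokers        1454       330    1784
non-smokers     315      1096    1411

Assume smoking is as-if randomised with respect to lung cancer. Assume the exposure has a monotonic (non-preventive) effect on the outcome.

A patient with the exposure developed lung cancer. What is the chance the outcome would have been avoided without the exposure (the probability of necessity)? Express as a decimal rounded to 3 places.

PN ≈ 0.726

p₁ = P(outcome | exposed) = 1454/1784 = 0.81502
p₀ = P(outcome | unexposed) = 315/1411 = 0.22325
Under exogeneity and monotonicity, PN = (p₁ − p₀) / p₁.
PN = (0.81502 − 0.22325) / 0.81502 = 0.59178 / 0.81502 ≈ 0.7261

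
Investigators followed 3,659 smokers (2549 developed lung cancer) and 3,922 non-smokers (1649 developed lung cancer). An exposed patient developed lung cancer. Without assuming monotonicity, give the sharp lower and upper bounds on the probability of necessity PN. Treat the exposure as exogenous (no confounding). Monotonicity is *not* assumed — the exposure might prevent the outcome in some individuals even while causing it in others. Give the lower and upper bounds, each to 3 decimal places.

p₁ = P(outcome | exposed) = 2549/3659 = 0.69664
p₀ = P(outcome | unexposed) = 1649/3922 = 0.42045
Under exogeneity alone the bounds on PN are max{0,(p₁−p₀)/p₁} ≤ PN ≤ min{1,(1−p₀)/p₁}.
  lower = (p₁ − p₀)/p₁ = 0.27619 / 0.69664 ≈ 0.3965
  upper = min{1, (1 − p₀)/p₁} = 0.57955 / 0.69664 ≈ 0.8319

0.396 ≤ PN ≤ 0.832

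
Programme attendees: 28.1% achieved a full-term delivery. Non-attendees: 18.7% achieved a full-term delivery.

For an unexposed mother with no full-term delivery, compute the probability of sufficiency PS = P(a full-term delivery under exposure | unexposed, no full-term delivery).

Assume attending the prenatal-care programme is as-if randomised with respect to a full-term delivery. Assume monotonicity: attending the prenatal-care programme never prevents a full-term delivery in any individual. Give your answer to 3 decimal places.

p₁ = 0.281, p₀ = 0.187.
Under exogeneity and monotonicity, PS = (p₁ − p₀) / (1 − p₀).
PS = (0.281 − 0.187) / (1 − 0.187) = 0.094 / 0.813 ≈ 0.1156

PS ≈ 0.116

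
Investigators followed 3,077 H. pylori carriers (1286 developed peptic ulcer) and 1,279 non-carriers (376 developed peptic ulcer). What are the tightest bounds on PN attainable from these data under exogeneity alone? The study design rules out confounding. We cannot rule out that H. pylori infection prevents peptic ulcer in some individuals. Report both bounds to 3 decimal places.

p₁ = P(outcome | exposed) = 1286/3077 = 0.41794
p₀ = P(outcome | unexposed) = 376/1279 = 0.29398
Under exogeneity alone the bounds on PN are max{0,(p₁−p₀)/p₁} ≤ PN ≤ min{1,(1−p₀)/p₁}.
  lower = (p₁ − p₀)/p₁ = 0.12396 / 0.41794 ≈ 0.2966
  upper = min{1, (1 − p₀)/p₁} = 0.70602 / 0.41794 ≈ 1.6893 → capped at 1

0.297 ≤ PN ≤ 1.000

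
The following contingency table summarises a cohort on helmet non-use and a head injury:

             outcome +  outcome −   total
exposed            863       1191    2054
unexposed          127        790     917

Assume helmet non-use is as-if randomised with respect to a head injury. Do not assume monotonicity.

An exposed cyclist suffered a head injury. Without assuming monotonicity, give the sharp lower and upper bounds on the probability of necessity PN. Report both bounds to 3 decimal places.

0.670 ≤ PN ≤ 1.000

p₁ = P(outcome | exposed) = 863/2054 = 0.42016
p₀ = P(outcome | unexposed) = 127/917 = 0.1385
Under exogeneity alone the bounds on PN are max{0,(p₁−p₀)/p₁} ≤ PN ≤ min{1,(1−p₀)/p₁}.
  lower = (p₁ − p₀)/p₁ = 0.28166 / 0.42016 ≈ 0.6704
  upper = min{1, (1 − p₀)/p₁} = 0.8615 / 0.42016 ≈ 2.0504 → capped at 1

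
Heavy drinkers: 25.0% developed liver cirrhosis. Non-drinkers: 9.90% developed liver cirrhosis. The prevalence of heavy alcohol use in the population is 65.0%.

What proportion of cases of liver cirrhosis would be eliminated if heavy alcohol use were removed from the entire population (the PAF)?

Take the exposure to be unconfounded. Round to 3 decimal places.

p₁ = 0.25, p₀ = 0.099.
Overall risk P(Y=1) = π·p₁ + (1−π)·p₀ = 0.65×0.25 + 0.35×0.099 = 0.19715.
Under exogeneity, PAF = [P(Y=1) − p₀] / P(Y=1).
PAF = (0.19715 − 0.099) / 0.19715 ≈ 0.4978

PAF ≈ 0.498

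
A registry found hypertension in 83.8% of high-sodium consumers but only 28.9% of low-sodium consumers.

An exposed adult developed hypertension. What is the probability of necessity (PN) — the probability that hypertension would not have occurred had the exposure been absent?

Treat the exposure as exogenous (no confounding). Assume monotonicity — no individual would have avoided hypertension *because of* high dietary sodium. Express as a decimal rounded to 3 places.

p₁ = 0.838, p₀ = 0.289.
Under exogeneity and monotonicity, PN = (p₁ − p₀) / p₁.
PN = (0.838 − 0.289) / 0.838 = 0.549 / 0.838 ≈ 0.6551

PN ≈ 0.655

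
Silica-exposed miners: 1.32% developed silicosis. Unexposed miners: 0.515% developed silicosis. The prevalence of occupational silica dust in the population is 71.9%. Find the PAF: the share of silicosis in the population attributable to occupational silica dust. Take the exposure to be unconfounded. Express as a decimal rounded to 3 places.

p₁ = 0.0132, p₀ = 0.00515.
Overall risk P(Y=1) = π·p₁ + (1−π)·p₀ = 0.719×0.0132 + 0.281×0.00515 = 0.010938.
Under exogeneity, PAF = [P(Y=1) − p₀] / P(Y=1).
PAF = (0.010938 − 0.00515) / 0.010938 ≈ 0.5292

PAF ≈ 0.529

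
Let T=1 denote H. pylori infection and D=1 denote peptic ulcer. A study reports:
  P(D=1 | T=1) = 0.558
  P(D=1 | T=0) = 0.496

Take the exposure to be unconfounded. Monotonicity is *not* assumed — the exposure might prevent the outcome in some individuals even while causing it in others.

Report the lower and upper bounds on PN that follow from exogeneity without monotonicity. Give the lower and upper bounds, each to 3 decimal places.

0.111 ≤ PN ≤ 0.903

Let p₁ = 0.558, p₀ = 0.496.
Under exogeneity alone the bounds on PN are max{0,(p₁−p₀)/p₁} ≤ PN ≤ min{1,(1−p₀)/p₁}.
  lower = (p₁ − p₀)/p₁ = 0.062 / 0.558 ≈ 0.1111
  upper = min{1, (1 − p₀)/p₁} = 0.504 / 0.558 ≈ 0.9032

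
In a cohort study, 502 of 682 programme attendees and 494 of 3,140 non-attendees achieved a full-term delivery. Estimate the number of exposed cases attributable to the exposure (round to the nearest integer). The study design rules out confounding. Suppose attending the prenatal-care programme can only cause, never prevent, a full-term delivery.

about 395 cases

p₁ = P(outcome | exposed) = 502/682 = 0.73607
p₀ = P(outcome | unexposed) = 494/3140 = 0.15732
PN = (p₁ − p₀)/p₁ = (0.73607 − 0.15732) / 0.73607 ≈ 0.78626.
Attributable cases ≈ PN × (exposed cases) = 0.78626 × 502 ≈ 394.70.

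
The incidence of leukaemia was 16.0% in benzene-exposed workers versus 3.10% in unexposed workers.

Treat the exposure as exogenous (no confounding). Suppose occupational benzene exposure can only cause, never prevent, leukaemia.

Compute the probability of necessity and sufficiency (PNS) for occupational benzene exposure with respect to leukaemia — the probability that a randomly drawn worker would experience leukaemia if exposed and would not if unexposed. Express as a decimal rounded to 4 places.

p₁ = 0.16, p₀ = 0.031.
Under exogeneity and monotonicity, PNS = p₁ − p₀.
PNS = 0.16 − 0.031 = 0.129

PNS ≈ 0.1290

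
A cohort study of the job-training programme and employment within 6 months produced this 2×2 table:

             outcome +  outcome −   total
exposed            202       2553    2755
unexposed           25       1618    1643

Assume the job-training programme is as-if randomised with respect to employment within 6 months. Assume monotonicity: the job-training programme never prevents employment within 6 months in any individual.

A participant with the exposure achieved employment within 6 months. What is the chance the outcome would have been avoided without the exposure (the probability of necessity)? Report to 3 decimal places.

PN ≈ 0.792

p₁ = P(outcome | exposed) = 202/2755 = 0.073321
p₀ = P(outcome | unexposed) = 25/1643 = 0.015216
Under exogeneity and monotonicity, PN = (p₁ − p₀)/p₁.
PN = (0.073321 − 0.015216) / 0.073321 ≈ 0.7925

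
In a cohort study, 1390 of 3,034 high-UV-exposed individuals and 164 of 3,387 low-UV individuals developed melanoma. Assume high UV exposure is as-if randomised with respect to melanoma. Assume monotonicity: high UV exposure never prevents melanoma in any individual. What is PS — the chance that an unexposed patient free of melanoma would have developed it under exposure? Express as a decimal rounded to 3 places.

PS ≈ 0.431

p₁ = P(outcome | exposed) = 1390/3034 = 0.45814
p₀ = P(outcome | unexposed) = 164/3387 = 0.04842
Under exogeneity and monotonicity, PS = (p₁ − p₀) / (1 − p₀).
PS = (0.45814 − 0.04842) / (1 − 0.04842) = 0.40972 / 0.95158 ≈ 0.4306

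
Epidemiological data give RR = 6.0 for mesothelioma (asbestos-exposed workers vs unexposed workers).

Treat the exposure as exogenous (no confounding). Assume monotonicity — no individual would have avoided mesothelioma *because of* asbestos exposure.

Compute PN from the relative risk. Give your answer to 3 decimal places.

Under exogeneity and monotonicity, PN = (RR − 1) / RR = 1 − 1/RR.
PN = (6.0 − 1) / 6.0 = 5 / 6.0 ≈ 0.8333

PN ≈ 0.833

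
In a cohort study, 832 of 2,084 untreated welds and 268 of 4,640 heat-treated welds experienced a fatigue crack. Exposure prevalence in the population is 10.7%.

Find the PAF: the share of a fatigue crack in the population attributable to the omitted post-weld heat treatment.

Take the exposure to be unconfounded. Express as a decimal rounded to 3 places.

PAF ≈ 0.387

p₁ = P(outcome | exposed) = 832/2084 = 0.39923
p₀ = P(outcome | unexposed) = 268/4640 = 0.057759
Overall risk P(Y=1) = π·p₁ + (1−π)·p₀ = 0.107×0.39923 + 0.893×0.057759 = 0.094296.
Under exogeneity, PAF = [P(Y=1) − p₀] / P(Y=1).
PAF = (0.094296 − 0.057759) / 0.094296 ≈ 0.3875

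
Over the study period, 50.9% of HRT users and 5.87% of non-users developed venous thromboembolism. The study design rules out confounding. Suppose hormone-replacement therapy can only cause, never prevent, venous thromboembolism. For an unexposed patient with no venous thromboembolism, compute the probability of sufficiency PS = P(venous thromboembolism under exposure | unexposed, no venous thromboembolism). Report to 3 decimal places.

p₁ = 0.509, p₀ = 0.0587.
Under exogeneity and monotonicity, PS = (p₁ − p₀) / (1 − p₀).
PS = (0.509 − 0.0587) / (1 − 0.0587) = 0.4503 / 0.9413 ≈ 0.4784

PS ≈ 0.478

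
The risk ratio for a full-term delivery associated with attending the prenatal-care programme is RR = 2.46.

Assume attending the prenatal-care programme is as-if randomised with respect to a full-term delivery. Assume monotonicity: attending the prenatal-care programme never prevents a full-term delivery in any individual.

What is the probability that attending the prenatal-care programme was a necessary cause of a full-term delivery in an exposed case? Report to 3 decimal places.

PN ≈ 0.593

Under exogeneity and monotonicity, PN = (RR − 1) / RR = 1 − 1/RR.
PN = (2.46 − 1) / 2.46 = 1.46 / 2.46 ≈ 0.5935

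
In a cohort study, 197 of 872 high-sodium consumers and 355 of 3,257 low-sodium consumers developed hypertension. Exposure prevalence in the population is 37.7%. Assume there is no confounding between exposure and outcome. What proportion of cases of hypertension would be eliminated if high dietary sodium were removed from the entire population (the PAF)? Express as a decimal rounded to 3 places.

p₁ = P(outcome | exposed) = 197/872 = 0.22592
p₀ = P(outcome | unexposed) = 355/3257 = 0.109
Overall risk P(Y=1) = π·p₁ + (1−π)·p₀ = 0.377×0.22592 + 0.623×0.109 = 0.15308.
Under exogeneity, PAF = [P(Y=1) − p₀] / P(Y=1).
PAF = (0.15308 − 0.109) / 0.15308 ≈ 0.2880

PAF ≈ 0.288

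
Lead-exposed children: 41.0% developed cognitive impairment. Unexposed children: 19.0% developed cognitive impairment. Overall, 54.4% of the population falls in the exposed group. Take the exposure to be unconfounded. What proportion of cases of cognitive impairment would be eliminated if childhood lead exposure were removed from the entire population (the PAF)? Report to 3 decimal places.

p₁ = 0.41, p₀ = 0.19.
Overall risk P(Y=1) = π·p₁ + (1−π)·p₀ = 0.544×0.41 + 0.456×0.19 = 0.30968.
Under exogeneity, PAF = [P(Y=1) − p₀] / P(Y=1).
PAF = (0.30968 − 0.19) / 0.30968 ≈ 0.3865

PAF ≈ 0.386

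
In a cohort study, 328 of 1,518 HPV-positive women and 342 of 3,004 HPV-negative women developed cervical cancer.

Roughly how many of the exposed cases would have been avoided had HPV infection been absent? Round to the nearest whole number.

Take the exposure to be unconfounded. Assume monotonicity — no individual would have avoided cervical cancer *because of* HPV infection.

about 155 cases

p₁ = P(outcome | exposed) = 328/1518 = 0.21607
p₀ = P(outcome | unexposed) = 342/3004 = 0.11385
PN = (p₁ − p₀)/p₁ = (0.21607 − 0.11385) / 0.21607 ≈ 0.47310.
Attributable cases ≈ PN × (exposed cases) = 0.47310 × 328 ≈ 155.18.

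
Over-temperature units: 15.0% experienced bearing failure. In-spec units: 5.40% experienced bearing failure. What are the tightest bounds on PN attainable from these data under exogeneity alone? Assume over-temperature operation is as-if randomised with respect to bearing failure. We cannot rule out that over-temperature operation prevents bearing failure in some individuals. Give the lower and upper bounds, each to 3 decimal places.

p₁ = 0.15, p₀ = 0.054.
Under exogeneity alone the bounds on PN are max{0,(p₁−p₀)/p₁} ≤ PN ≤ min{1,(1−p₀)/p₁}.
  lower = (p₁ − p₀)/p₁ = 0.096 / 0.15 ≈ 0.6400
  upper = min{1, (1 − p₀)/p₁} = 0.946 / 0.15 ≈ 6.3067 → capped at 1

0.640 ≤ PN ≤ 1.000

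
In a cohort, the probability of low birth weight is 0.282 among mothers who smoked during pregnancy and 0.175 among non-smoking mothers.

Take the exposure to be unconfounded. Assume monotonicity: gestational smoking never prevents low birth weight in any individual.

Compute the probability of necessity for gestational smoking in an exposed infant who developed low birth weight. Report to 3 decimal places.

PN ≈ 0.379

Let p₁ = 0.282, p₀ = 0.175.
Under exogeneity and monotonicity, PN = (p₁ − p₀) / p₁.
PN = (0.282 − 0.175) / 0.282 = 0.107 / 0.282 ≈ 0.3794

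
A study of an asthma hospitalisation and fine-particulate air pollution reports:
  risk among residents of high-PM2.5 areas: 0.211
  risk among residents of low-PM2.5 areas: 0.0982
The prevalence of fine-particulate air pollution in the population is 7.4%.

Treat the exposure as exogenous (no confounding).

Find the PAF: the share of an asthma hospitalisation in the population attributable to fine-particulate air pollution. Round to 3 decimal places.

Let p₁ = 0.211, p₀ = 0.0982.
Overall risk P(Y=1) = π·p₁ + (1−π)·p₀ = 0.074×0.211 + 0.926×0.0982 = 0.10655.
Under exogeneity, PAF = [P(Y=1) − p₀] / P(Y=1).
PAF = (0.10655 − 0.0982) / 0.10655 ≈ 0.0783

PAF ≈ 0.078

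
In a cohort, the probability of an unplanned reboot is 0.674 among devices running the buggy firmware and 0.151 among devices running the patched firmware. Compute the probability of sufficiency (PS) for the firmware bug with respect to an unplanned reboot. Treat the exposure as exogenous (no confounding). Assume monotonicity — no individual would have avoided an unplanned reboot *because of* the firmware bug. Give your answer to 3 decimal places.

PS ≈ 0.616

Let p₁ = 0.674, p₀ = 0.151.
Under exogeneity and monotonicity, PS = (p₁ − p₀) / (1 − p₀).
PS = (0.674 − 0.151) / (1 − 0.151) = 0.523 / 0.849 ≈ 0.6160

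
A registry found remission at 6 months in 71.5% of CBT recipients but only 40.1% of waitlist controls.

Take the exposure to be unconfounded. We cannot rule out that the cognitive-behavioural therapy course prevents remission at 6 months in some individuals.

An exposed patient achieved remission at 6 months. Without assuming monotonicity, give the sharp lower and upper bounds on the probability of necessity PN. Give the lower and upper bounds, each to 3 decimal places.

p₁ = 0.715, p₀ = 0.401.
Under exogeneity alone the bounds on PN are max{0,(p₁−p₀)/p₁} ≤ PN ≤ min{1,(1−p₀)/p₁}.
  lower = (p₁ − p₀)/p₁ = 0.314 / 0.715 ≈ 0.4392
  upper = min{1, (1 − p₀)/p₁} = 0.599 / 0.715 ≈ 0.8378

0.439 ≤ PN ≤ 0.838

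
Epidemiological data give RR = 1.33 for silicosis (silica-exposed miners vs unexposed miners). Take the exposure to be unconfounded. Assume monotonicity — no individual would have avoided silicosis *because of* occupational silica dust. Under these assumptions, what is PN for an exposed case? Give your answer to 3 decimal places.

Under exogeneity and monotonicity, PN = (RR − 1) / RR = 1 − 1/RR.
PN = (1.33 − 1) / 1.33 = 0.33 / 1.33 ≈ 0.2481

PN ≈ 0.248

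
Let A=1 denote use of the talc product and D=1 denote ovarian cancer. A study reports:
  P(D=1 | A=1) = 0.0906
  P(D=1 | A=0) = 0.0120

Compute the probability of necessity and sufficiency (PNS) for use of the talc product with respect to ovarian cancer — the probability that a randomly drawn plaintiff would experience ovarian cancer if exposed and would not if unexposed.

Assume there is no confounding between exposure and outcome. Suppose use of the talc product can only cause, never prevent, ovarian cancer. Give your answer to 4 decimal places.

Let p₁ = 0.0906, p₀ = 0.012.
Under exogeneity and monotonicity, PNS = p₁ − p₀.
PNS = 0.0906 − 0.012 = 0.0786

PNS ≈ 0.0786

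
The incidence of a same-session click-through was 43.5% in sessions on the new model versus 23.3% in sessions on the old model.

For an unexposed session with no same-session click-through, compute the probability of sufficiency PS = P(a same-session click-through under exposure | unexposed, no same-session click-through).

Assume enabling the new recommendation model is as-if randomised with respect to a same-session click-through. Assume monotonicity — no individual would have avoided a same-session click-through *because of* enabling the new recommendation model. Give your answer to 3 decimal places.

PS ≈ 0.263

p₁ = 0.435, p₀ = 0.233.
Under exogeneity and monotonicity, PS = (p₁ − p₀) / (1 − p₀).
PS = (0.435 − 0.233) / (1 − 0.233) = 0.202 / 0.767 ≈ 0.2634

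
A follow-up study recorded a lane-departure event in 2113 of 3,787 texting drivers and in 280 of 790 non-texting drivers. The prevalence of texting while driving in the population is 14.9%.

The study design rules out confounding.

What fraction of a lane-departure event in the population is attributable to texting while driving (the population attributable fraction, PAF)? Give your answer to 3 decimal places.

p₁ = P(outcome | exposed) = 2113/3787 = 0.55796
p₀ = P(outcome | unexposed) = 280/790 = 0.35443
Overall risk P(Y=1) = π·p₁ + (1−π)·p₀ = 0.149×0.55796 + 0.851×0.35443 = 0.38476.
Under exogeneity, PAF = [P(Y=1) − p₀] / P(Y=1).
PAF = (0.38476 − 0.35443) / 0.38476 ≈ 0.0788

PAF ≈ 0.079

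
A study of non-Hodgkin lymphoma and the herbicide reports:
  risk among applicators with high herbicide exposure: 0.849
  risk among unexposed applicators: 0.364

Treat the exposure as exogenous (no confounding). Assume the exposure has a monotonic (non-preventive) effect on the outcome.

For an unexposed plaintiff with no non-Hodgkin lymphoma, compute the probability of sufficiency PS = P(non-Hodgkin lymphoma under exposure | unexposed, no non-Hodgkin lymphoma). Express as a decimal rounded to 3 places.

Let p₁ = 0.849, p₀ = 0.364.
Under exogeneity and monotonicity, PS = (p₁ − p₀) / (1 − p₀).
PS = (0.849 − 0.364) / (1 − 0.364) = 0.485 / 0.636 ≈ 0.7626

PS ≈ 0.763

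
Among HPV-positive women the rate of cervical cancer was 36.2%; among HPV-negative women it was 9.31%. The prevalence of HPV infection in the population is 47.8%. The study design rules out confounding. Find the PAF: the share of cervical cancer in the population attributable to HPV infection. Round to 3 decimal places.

PAF ≈ 0.580

p₁ = 0.362, p₀ = 0.0931.
Overall risk P(Y=1) = π·p₁ + (1−π)·p₀ = 0.478×0.362 + 0.522×0.0931 = 0.22163.
Under exogeneity, PAF = [P(Y=1) − p₀] / P(Y=1).
PAF = (0.22163 − 0.0931) / 0.22163 ≈ 0.5799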